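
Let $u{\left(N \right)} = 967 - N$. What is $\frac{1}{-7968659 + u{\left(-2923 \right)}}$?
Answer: $- \frac{1}{7964769} \approx -1.2555 \cdot 10^{-7}$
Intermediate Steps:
$\frac{1}{-7968659 + u{\left(-2923 \right)}} = \frac{1}{-7968659 + \left(967 - -2923\right)} = \frac{1}{-7968659 + \left(967 + 2923\right)} = \frac{1}{-7968659 + 3890} = \frac{1}{-7964769} = - \frac{1}{7964769}$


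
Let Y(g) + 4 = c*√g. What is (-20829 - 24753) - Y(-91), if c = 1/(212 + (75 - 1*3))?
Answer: -45578 - I*√91/284 ≈ -45578.0 - 0.033589*I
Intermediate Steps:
c = 1/284 (c = 1/(212 + (75 - 3)) = 1/(212 + 72) = 1/284 ≈ 0.0035211)
Y(g) = -4 + √g/284
(-20829 - 24753) - Y(-91) = (-20829 - 24753) - (-4 + √(-91)/284) = -45582 - (-4 + (I*√91)/284) = -45582 - (-4 + I*√91/284) = -45582 + (4 - I*√91/284) = -45578 - I*√91/284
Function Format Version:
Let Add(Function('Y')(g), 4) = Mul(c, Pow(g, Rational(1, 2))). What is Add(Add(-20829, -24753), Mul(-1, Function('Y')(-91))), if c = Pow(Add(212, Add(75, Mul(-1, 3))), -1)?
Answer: Add(-45578, Mul(Rational(-1, 284), I, Pow(91, Rational(1, 2)))) ≈ Add(-45578., Mul(-0.033589, I))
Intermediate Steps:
c = Rational(1, 284) (c = Pow(Add(212, Add(75, -3)), -1) = Pow(Add(212, 72), -1) = Pow(284, -1) = Rational(1, 284) ≈ 0.0035211)
Function('Y')(g) = Add(-4, Mul(Rational(1, 284), Pow(g, Rational(1, 2))))
Add(Add(-20829, -24753), Mul(-1, Function('Y')(-91))) = Add(Add(-20829, -24753), Mul(-1, Add(-4, Mul(Rational(1, 284), Pow(-91, Rational(1, 2)))))) = Add(-45582, Mul(-1, Add(-4, Mul(Rational(1, 284), Mul(I, Pow(91, Rational(1, 2))))))) = Add(-45582, Mul(-1, Add(-4, Mul(Rational(1, 284), I, Pow(91, Rational(1, 2)))))) = Add(-45582, Add(4, Mul(Rational(-1, 284), I, Pow(91, Rational(1, 2))))) = Add(-45578, Mul(Rational(-1, 284), I, Pow(91, Rational(1, 2))))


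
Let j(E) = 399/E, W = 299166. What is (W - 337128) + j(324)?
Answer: -4099763/108 ≈ -37961.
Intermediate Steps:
(W - 337128) + j(324) = (299166 - 337128) + 399/324 = -37962 + 399*(1/324) = -37962 + 133/108 = -4099763/108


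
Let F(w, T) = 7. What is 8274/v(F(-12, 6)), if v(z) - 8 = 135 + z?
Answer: 1379/25 ≈ 55.160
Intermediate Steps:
v(z) = 143 + z (v(z) = 8 + (135 + z) = 143 + z)
8274/v(F(-12, 6)) = 8274/(143 + 7) = 8274/150 = 8274*(1/150) = 1379/25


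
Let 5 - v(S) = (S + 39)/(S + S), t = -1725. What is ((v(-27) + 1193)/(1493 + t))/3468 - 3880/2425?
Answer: -1811981/1131435 ≈ -1.6015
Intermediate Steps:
v(S) = 5 - (39 + S)/(2*S) (v(S) = 5 - (S + 39)/(S + S) = 5 - (39 + S)/(2*S))
((v(-27) + 1193)/(1493 + t))/3468 - 3880/2425 = (((3/2)*(-13 + 3*(-27))/(-27) + 1193)/(1493 - 1725))/3468 - 3880/2425 = (((3/2)*(-1/27)*(-13 - 81) + 1193)/(-232))*(1/3468) - 3880*1/2425 = (((3/2)*(-1/27)*(-94) + 1193)*(-1/232))*(1/3468) - 8/5 = ((47/9 + 1193)*(-1/232))*(1/3468) - 8/5 = ((10784/9)*(-1/232))*(1/3468) - 8/5 = -1348/261*1/3468 - 8/5 = -337/226287 - 8/5 = -1811981/1131435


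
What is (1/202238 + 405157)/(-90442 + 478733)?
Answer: 81938141367/78527195258 ≈ 1.0434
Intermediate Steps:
(1/202238 + 405157)/(-90442 + 478733) = (1/202238 + 405157)/388291 = (81938141367/202238)*(1/388291) = 81938141367/78527195258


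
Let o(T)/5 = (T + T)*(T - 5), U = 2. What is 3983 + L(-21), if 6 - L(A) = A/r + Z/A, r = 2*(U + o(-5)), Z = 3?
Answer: 28035843/7028 ≈ 3989.2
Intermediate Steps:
o(T) = 10*T*(-5 + T) (o(T) = 5*((T + T)*(T - 5)) = 5*((2*T)*(-5 + T)) = 5*(2*T*(-5 + T)) = 10*T*(-5 + T))
r = 1004 (r = 2*(2 + 10*(-5)*(-5 - 5)) = 2*(2 + 10*(-5)*(-10)) = 2*(2 + 500) = 2*502 = 1004)
L(A) = 6 - 3/A - A/1004 (L(A) = 6 - (A/1004 + 3/A) = 6 - (3/A + A/1004) = 6 + (-3/A - A/1004) = 6 - 3/A - A/1004)
3983 + L(-21) = 3983 + (6 - 3/(-21) - 1/1004*(-21)) = 3983 + (6 - 3*(-1/21) + 21/1004) = 3983 + (6 + ⅐ + 21/1004) = 3983 + 43319/7028 = 28035843/7028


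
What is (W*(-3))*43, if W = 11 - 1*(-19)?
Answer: -3870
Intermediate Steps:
W = 30 (W = 11 + 19 = 30)
(W*(-3))*43 = (30*(-3))*43 = -90*43 = -3870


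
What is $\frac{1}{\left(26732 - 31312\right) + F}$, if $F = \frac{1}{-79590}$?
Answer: $- \frac{79590}{364522201} \approx -0.00021834$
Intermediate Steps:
$F = - \frac{1}{79590} \approx -1.2564 \cdot 10^{-5}$
$\frac{1}{\left(26732 - 31312\right) + F} = \frac{1}{\left(26732 - 31312\right) - \frac{1}{79590}} = \frac{1}{-4580 - \frac{1}{79590}} = \frac{1}{- \frac{364522201}{79590}} = - \frac{79590}{364522201}$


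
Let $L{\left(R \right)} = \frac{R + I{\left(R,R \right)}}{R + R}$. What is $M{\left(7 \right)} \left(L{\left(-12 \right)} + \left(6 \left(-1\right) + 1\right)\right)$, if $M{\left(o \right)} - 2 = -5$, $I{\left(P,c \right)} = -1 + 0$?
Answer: $\frac{107}{8} \approx 13.375$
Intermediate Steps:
$I{\left(P,c \right)} = -1$
$M{\left(o \right)} = -3$ ($M{\left(o \right)} = 2 - 5 = -3$)
$L{\left(R \right)} = \frac{-1 + R}{2 R}$ ($L{\left(R \right)} = \frac{R - 1}{R + R} = \frac{-1 + R}{2 R}$)
$M{\left(7 \right)} \left(L{\left(-12 \right)} + \left(6 \left(-1\right) + 1\right)\right) = - 3 \left(\frac{-1 - 12}{2 \left(-12\right)} + \left(6 \left(-1\right) + 1\right)\right) = - 3 \left(\frac{1}{2} \left(- \frac{1}{12}\right) \left(-13\right) + \left(-6 + 1\right)\right) = - 3 \left(\frac{13}{24} - 5\right) = \left(-3\right) \left(- \frac{107}{24}\right) = \frac{107}{8}$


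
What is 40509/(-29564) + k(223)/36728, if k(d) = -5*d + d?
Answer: -189273205/135728324 ≈ -1.3945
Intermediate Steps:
k(d) = -4*d
40509/(-29564) + k(223)/36728 = 40509/(-29564) - 4*223/36728 = 40509*(-1/29564) - 892*1/36728 = -40509/29564 - 223/9182 = -189273205/135728324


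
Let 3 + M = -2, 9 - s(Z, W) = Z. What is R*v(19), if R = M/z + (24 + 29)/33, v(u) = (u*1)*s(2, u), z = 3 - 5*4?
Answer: 141778/561 ≈ 252.72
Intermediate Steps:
s(Z, W) = 9 - Z
z = -17 (z = 3 - 20 = -17)
M = -5 (M = -3 - 2 = -5)
v(u) = 7*u (v(u) = (u*1)*(9 - 1*2) = u*(9 - 2) = u*7 = 7*u)
R = 1066/561 (R = -5/(-17) + (24 + 29)/33 = -5*(-1/17) + 53*(1/33) = 5/17 + 53/33 = 1066/561 ≈ 1.9002)
R*v(19) = 1066*(7*19)/561 = (1066/561)*133 = 141778/561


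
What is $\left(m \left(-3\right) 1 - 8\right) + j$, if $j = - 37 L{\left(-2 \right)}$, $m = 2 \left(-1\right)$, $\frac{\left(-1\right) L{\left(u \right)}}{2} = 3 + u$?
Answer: $72$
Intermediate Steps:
$L{\left(u \right)} = -6 - 2 u$ ($L{\left(u \right)} = - 2 \left(3 + u\right) = -6 - 2 u$)
$m = -2$
$j = 74$ ($j = - 37 \left(-6 - -4\right) = - 37 \left(-6 + 4\right) = \left(-37\right) \left(-2\right) = 74$)
$\left(m \left(-3\right) 1 - 8\right) + j = \left(\left(-2\right) \left(-3\right) 1 - 8\right) + 74 = \left(6 \cdot 1 - 8\right) + 74 = \left(6 - 8\right) + 74 = -2 + 74 = 72$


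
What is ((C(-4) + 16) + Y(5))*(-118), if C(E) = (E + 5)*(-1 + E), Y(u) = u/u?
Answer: -1416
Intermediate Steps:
Y(u) = 1
C(E) = (-1 + E)*(5 + E) (C(E) = (5 + E)*(-1 + E) = (-1 + E)*(5 + E))
((C(-4) + 16) + Y(5))*(-118) = (((-5 + (-4)**2 + 4*(-4)) + 16) + 1)*(-118) = (((-5 + 16 - 16) + 16) + 1)*(-118) = ((-5 + 16) + 1)*(-118) = (11 + 1)*(-118) = 12*(-118) = -1416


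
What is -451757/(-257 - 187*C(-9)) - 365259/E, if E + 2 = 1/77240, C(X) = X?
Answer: 13387129329519/73429018 ≈ 1.8231e+5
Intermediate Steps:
E = -154479/77240 (E = -2 + 1/77240 = -154479/77240 ≈ -2.0000)
-451757/(-257 - 187*C(-9)) - 365259/E = -451757/(-257 - 187*(-9)) - 365259/(-154479/77240) = -451757/(-257 + 1683) - 365259*(-77240/154479) = -451757/1426 + 9404201720/51493 = 13387129329519/73429018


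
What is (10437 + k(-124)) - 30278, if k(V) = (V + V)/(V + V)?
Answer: -19840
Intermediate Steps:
k(V) = 1 (k(V) = (2*V)/((2*V)) = (2*V)*(1/(2*V)) = 1)
(10437 + k(-124)) - 30278 = (10437 + 1) - 30278 = 10438 - 30278 = -19840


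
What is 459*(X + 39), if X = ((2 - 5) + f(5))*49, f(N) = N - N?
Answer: -49572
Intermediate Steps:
f(N) = 0
X = -147 (X = ((2 - 5) + 0)*49 = (-3 + 0)*49 = -3*49 = -147)
459*(X + 39) = 459*(-147 + 39) = 459*(-108) = -49572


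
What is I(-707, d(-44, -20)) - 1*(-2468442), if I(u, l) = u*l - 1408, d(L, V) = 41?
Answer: 2438047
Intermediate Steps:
I(u, l) = -1408 + l*u (I(u, l) = l*u - 1408 = -1408 + l*u)
I(-707, d(-44, -20)) - 1*(-2468442) = (-1408 + 41*(-707)) - 1*(-2468442) = (-1408 - 28987) + 2468442 = -30395 + 2468442 = 2438047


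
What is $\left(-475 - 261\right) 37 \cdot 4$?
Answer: $-108928$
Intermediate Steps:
$\left(-475 - 261\right) 37 \cdot 4 = \left(-736\right) 148 = -108928$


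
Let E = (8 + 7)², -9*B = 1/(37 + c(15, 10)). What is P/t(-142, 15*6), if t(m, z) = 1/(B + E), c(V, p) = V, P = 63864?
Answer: 186800426/13 ≈ 1.4369e+7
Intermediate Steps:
B = -1/468 (B = -1/(9*(37 + 15)) = -⅑/52 = -⅑*1/52 = -1/468 ≈ -0.0021368)
E = 225 (E = 15² = 225)
t(m, z) = 468/105299 (t(m, z) = 1/(-1/468 + 225) = 1/(105299/468) = 468/105299)
P/t(-142, 15*6) = 63864/(468/105299) = 63864*(105299/468) = 186800426/13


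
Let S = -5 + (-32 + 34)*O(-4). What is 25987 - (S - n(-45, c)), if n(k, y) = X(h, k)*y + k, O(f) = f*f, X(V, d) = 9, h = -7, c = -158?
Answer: 24493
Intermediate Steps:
O(f) = f²
n(k, y) = k + 9*y (n(k, y) = 9*y + k = k + 9*y)
S = 27 (S = -5 + (-32 + 34)*(-4)² = -5 + 2*16 = -5 + 32 = 27)
25987 - (S - n(-45, c)) = 25987 - (27 - (-45 + 9*(-158))) = 25987 - (27 - (-45 - 1422)) = 25987 - (27 - 1*(-1467)) = 25987 - (27 + 1467) = 25987 - 1*1494 = 25987 - 1494 = 24493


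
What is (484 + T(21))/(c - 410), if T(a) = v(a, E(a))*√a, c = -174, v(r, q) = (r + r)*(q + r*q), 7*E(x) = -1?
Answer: -121/146 + 33*√21/146 ≈ 0.20702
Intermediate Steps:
E(x) = -⅐ (E(x) = (⅐)*(-1) = -⅐)
v(r, q) = 2*r*(q + q*r) (v(r, q) = (2*r)*(q + q*r) = 2*r*(q + q*r))
T(a) = -2*a^(3/2)*(1 + a)/7 (T(a) = (2*(-⅐)*a*(1 + a))*√a = (-2*a*(1 + a)/7)*√a = -2*a^(3/2)*(1 + a)/7)
(484 + T(21))/(c - 410) = (484 + 2*21^(3/2)*(-1 - 1*21)/7)/(-174 - 410) = (484 + 2*(21*√21)*(-1 - 21)/7)/(-584) = (484 + (2/7)*(21*√21)*(-22))*(-1/584) = (484 - 132*√21)*(-1/584) = -121/146 + 33*√21/146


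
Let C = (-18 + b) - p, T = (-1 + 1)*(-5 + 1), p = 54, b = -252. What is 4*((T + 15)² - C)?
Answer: 2196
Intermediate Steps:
T = 0 (T = 0*(-4) = 0)
C = -324 (C = (-18 - 252) - 1*54 = -270 - 54 = -324)
4*((T + 15)² - C) = 4*((0 + 15)² - 1*(-324)) = 4*(15² + 324) = 4*(225 + 324) = 4*549 = 2196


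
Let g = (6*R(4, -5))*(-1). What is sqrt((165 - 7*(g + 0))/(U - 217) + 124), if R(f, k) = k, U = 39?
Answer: sqrt(3936826)/178 ≈ 11.147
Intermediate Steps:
g = 30 (g = (6*(-5))*(-1) = -30*(-1) = 30)
sqrt((165 - 7*(g + 0))/(U - 217) + 124) = sqrt((165 - 7*(30 + 0))/(39 - 217) + 124) = sqrt((165 - 7*30)/(-178) + 124) = sqrt((165 - 210)*(-1/178) + 124) = sqrt(-45*(-1/178) + 124) = sqrt(45/178 + 124) = sqrt(22117/178) = sqrt(3936826)/178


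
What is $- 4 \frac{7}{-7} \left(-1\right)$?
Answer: $-4$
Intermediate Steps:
$- 4 \frac{7}{-7} \left(-1\right) = - 4 \cdot 7 \left(- \frac{1}{7}\right) \left(-1\right) = - 4 \left(\left(-1\right) \left(-1\right)\right) = \left(-4\right) 1 = -4$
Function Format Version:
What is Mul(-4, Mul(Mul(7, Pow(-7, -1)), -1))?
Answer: -4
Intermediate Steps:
Mul(-4, Mul(Mul(7, Pow(-7, -1)), -1)) = Mul(-4, Mul(Mul(7, Rational(-1, 7)), -1)) = Mul(-4, Mul(-1, -1)) = Mul(-4, 1) = -4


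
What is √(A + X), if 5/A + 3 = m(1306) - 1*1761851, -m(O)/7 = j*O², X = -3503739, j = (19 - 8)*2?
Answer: I*√847724414479546939914/15554694 ≈ 1871.8*I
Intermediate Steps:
j = 22 (j = 11*2 = 22)
m(O) = -154*O²
A = -5/264429798 (A = 5/(-3 + (-154*1306² - 1*1761851)) = 5/(-3 + (-154*1705636 - 1761851)) = 5/(-3 + (-262667944 - 1761851)) = 5/(-3 - 264429795) = 5/(-264429798) = 5*(-1/264429798) = -5/264429798 ≈ -1.8909e-8)
√(A + X) = √(-5/264429798 - 3503739) = √(-926492996014727/264429798) = I*√847724414479546939914/15554694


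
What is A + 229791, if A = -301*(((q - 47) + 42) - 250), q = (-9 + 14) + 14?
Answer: 300827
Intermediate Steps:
q = 19 (q = 5 + 14 = 19)
A = 71036 (A = -301*(((19 - 47) + 42) - 250) = -301*((-28 + 42) - 250) = -301*(14 - 250) = -301*(-236) = 71036)
A + 229791 = 71036 + 229791 = 300827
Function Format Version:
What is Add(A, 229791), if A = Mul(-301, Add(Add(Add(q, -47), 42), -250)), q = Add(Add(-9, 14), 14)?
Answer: 300827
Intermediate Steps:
q = 19 (q = Add(5, 14) = 19)
A = 71036 (A = Mul(-301, Add(Add(Add(19, -47), 42), -250)) = Mul(-301, Add(Add(-28, 42), -250)) = Mul(-301, Add(14, -250)) = Mul(-301, -236) = 71036)
Add(A, 229791) = Add(71036, 229791) = 300827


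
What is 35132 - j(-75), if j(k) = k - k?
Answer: 35132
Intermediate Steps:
j(k) = 0
35132 - j(-75) = 35132 - 1*0 = 35132 + 0 = 35132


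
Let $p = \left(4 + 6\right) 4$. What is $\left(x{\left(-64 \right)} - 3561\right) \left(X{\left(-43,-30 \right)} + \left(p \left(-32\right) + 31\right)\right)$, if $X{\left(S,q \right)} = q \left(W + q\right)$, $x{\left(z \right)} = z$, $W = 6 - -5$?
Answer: $2461375$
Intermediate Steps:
$p = 40$ ($p = 10 \cdot 4 = 40$)
$W = 11$ ($W = 6 + 5 = 11$)
$X{\left(S,q \right)} = q \left(11 + q\right)$
$\left(x{\left(-64 \right)} - 3561\right) \left(X{\left(-43,-30 \right)} + \left(p \left(-32\right) + 31\right)\right) = \left(-64 - 3561\right) \left(- 30 \left(11 - 30\right) + \left(40 \left(-32\right) + 31\right)\right) = - 3625 \left(\left(-30\right) \left(-19\right) + \left(-1280 + 31\right)\right) = - 3625 \left(570 - 1249\right) = \left(-3625\right) \left(-679\right) = 2461375$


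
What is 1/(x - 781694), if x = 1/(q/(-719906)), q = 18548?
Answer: -9274/7249790109 ≈ -1.2792e-6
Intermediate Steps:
x = -359953/9274 (x = 1/(18548/(-719906)) = 1/(18548*(-1/719906)) = 1/(-9274/359953) = -359953/9274 ≈ -38.813)
1/(x - 781694) = 1/(-359953/9274 - 781694) = 1/(-7249790109/9274) = -9274/7249790109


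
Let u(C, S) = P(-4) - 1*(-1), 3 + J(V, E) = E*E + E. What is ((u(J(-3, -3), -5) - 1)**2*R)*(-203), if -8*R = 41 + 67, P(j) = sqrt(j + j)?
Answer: -21924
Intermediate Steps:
J(V, E) = -3 + E + E**2 (J(V, E) = -3 + (E*E + E) = -3 + (E**2 + E) = -3 + (E + E**2) = -3 + E + E**2)
P(j) = sqrt(2)*sqrt(j) (P(j) = sqrt(2*j) = sqrt(2)*sqrt(j))
u(C, S) = 1 + 2*I*sqrt(2) (u(C, S) = sqrt(2)*sqrt(-4) - 1*(-1) = sqrt(2)*(2*I) + 1 = 2*I*sqrt(2) + 1 = 1 + 2*I*sqrt(2))
R = -27/2 (R = -(41 + 67)/8 = -1/8*108 = -27/2 ≈ -13.500)
((u(J(-3, -3), -5) - 1)**2*R)*(-203) = (((1 + 2*I*sqrt(2)) - 1)**2*(-27/2))*(-203) = ((2*I*sqrt(2))**2*(-27/2))*(-203) = -8*(-27/2)*(-203) = 108*(-203) = -21924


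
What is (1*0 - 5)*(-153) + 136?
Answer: 901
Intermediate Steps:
(1*0 - 5)*(-153) + 136 = (0 - 5)*(-153) + 136 = -5*(-153) + 136 = 765 + 136 = 901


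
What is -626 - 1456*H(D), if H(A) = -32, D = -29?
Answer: 45966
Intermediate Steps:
-626 - 1456*H(D) = -626 - 1456*(-32) = -626 + 46592 = 45966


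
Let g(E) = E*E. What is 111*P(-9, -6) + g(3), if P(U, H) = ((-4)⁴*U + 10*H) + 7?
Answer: -261618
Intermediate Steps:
P(U, H) = 7 + 10*H + 256*U (P(U, H) = (256*U + 10*H) + 7 = (10*H + 256*U) + 7 = 7 + 10*H + 256*U)
g(E) = E²
111*P(-9, -6) + g(3) = 111*(7 + 10*(-6) + 256*(-9)) + 3² = 111*(7 - 60 - 2304) + 9 = 111*(-2357) + 9 = -261627 + 9 = -261618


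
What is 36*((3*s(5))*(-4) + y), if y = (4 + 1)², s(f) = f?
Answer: -1260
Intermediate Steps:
y = 25 (y = 5² = 25)
36*((3*s(5))*(-4) + y) = 36*((3*5)*(-4) + 25) = 36*(15*(-4) + 25) = 36*(-60 + 25) = 36*(-35) = -1260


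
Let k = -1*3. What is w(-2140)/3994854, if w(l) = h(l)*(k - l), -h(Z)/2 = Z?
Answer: 4573180/1997427 ≈ 2.2895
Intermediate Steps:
h(Z) = -2*Z
k = -3
w(l) = -2*l*(-3 - l) (w(l) = (-2*l)*(-3 - l) = -2*l*(-3 - l))
w(-2140)/3994854 = (2*(-2140)*(3 - 2140))/3994854 = (2*(-2140)*(-2137))*(1/3994854) = 9146360*(1/3994854) = 4573180/1997427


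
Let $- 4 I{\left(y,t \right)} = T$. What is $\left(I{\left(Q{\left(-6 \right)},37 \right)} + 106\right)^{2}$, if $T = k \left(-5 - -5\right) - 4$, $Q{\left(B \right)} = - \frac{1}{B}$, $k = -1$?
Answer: $11449$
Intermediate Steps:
$T = -4$ ($T = - (-5 - -5) - 4 = - (-5 + 5) - 4 = \left(-1\right) 0 - 4 = 0 - 4 = -4$)
$I{\left(y,t \right)} = 1$ ($I{\left(y,t \right)} = \left(- \frac{1}{4}\right) \left(-4\right) = 1$)
$\left(I{\left(Q{\left(-6 \right)},37 \right)} + 106\right)^{2} = \left(1 + 106\right)^{2} = 107^{2} = 11449$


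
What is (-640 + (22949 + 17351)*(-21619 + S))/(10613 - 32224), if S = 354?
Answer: 856980140/21611 ≈ 39655.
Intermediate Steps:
(-640 + (22949 + 17351)*(-21619 + S))/(10613 - 32224) = (-640 + (22949 + 17351)*(-21619 + 354))/(10613 - 32224) = (-640 + 40300*(-21265))/(-21611) = (-640 - 856979500)*(-1/21611) = -856980140*(-1/21611) = 856980140/21611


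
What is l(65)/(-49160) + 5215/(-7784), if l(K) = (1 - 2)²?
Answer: -1144541/1708310 ≈ -0.66998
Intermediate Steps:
l(K) = 1 (l(K) = (-1)² = 1)
l(65)/(-49160) + 5215/(-7784) = 1/(-49160) + 5215/(-7784) = 1*(-1/49160) + 5215*(-1/7784) = -1/49160 - 745/1112 = -1144541/1708310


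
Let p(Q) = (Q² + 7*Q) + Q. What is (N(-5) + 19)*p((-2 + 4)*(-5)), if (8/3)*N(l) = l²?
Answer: 1135/2 ≈ 567.50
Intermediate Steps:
N(l) = 3*l²/8
p(Q) = Q² + 8*Q
(N(-5) + 19)*p((-2 + 4)*(-5)) = ((3/8)*(-5)² + 19)*(((-2 + 4)*(-5))*(8 + (-2 + 4)*(-5))) = ((3/8)*25 + 19)*((2*(-5))*(8 + 2*(-5))) = (75/8 + 19)*(-10*(8 - 10)) = 227*(-10*(-2))/8 = (227/8)*20 = 1135/2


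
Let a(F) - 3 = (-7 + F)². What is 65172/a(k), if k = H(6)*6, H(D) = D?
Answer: 16293/211 ≈ 77.218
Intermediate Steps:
k = 36 (k = 6*6 = 36)
a(F) = 3 + (-7 + F)²
65172/a(k) = 65172/(3 + (-7 + 36)²) = 65172/(3 + 29²) = 65172/(3 + 841) = 65172/844 = 65172*(1/844) = 16293/211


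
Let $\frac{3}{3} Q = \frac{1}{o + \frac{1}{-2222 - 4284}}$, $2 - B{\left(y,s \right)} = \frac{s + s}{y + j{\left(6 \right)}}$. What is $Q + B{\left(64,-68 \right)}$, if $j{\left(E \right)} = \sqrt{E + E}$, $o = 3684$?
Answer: $\frac{101104101080}{24471433163} - \frac{68 \sqrt{3}}{1021} \approx 4.0162$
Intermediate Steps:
$j{\left(E \right)} = \sqrt{2} \sqrt{E}$ ($j{\left(E \right)} = \sqrt{2 E} = \sqrt{2} \sqrt{E}$)
$B{\left(y,s \right)} = 2 - \frac{2 s}{y + 2 \sqrt{3}}$ ($B{\left(y,s \right)} = 2 - \frac{s + s}{y + \sqrt{2} \sqrt{6}} = 2 - \frac{2 s}{y + 2 \sqrt{3}}$)
$Q = \frac{6506}{23968103}$ ($Q = \frac{1}{3684 + \frac{1}{-2222 - 4284}} = \frac{1}{3684 + \frac{1}{-6506}} = \frac{1}{3684 - \frac{1}{6506}} = \frac{1}{\frac{23968103}{6506}} = \frac{6506}{23968103} \approx 0.00027144$)
$Q + B{\left(64,-68 \right)} = \frac{6506}{23968103} + \frac{2 \left(64 - -68 + 2 \sqrt{3}\right)}{64 + 2 \sqrt{3}} = \frac{6506}{23968103} + \frac{2 \left(64 + 68 + 2 \sqrt{3}\right)}{64 + 2 \sqrt{3}} = \frac{6506}{23968103} + \frac{2 \left(132 + 2 \sqrt{3}\right)}{64 + 2 \sqrt{3}}$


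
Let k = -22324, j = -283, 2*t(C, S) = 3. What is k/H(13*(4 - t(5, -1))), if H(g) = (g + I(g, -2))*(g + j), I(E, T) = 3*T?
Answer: 89296/26553 ≈ 3.3629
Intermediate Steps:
t(C, S) = 3/2 (t(C, S) = (1/2)*3 = 3/2)
H(g) = (-283 + g)*(-6 + g) (H(g) = (g + 3*(-2))*(g - 283) = (g - 6)*(-283 + g) = (-6 + g)*(-283 + g) = (-283 + g)*(-6 + g))
k/H(13*(4 - t(5, -1))) = -22324/(1698 + (13*(4 - 1*3/2))**2 - 3757*(4 - 1*3/2)) = -22324/(1698 + (13*(4 - 3/2))**2 - 3757*(4 - 3/2)) = -22324/(1698 + (13*(5/2))**2 - 3757*5/2) = -22324/(1698 + (65/2)**2 - 289*65/2) = -22324/(1698 + 4225/4 - 18785/2) = -22324/(-26553/4) = -22324*(-4/26553) = 89296/26553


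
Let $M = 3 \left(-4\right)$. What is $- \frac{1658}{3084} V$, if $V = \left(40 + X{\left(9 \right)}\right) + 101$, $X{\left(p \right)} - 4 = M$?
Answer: $- \frac{110257}{1542} \approx -71.503$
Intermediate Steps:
$M = -12$
$X{\left(p \right)} = -8$ ($X{\left(p \right)} = 4 - 12 = -8$)
$V = 133$ ($V = \left(40 - 8\right) + 101 = 32 + 101 = 133$)
$- \frac{1658}{3084} V = - \frac{1658}{3084} \cdot 133 = \left(-1658\right) \frac{1}{3084} \cdot 133 = \left(- \frac{829}{1542}\right) 133 = - \frac{110257}{1542}$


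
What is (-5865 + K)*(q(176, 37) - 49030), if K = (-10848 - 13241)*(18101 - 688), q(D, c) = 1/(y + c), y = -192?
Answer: 3187807532999922/155 ≈ 2.0566e+13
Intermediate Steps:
q(D, c) = 1/(-192 + c)
K = -419461757 (K = -24089*17413 = -419461757)
(-5865 + K)*(q(176, 37) - 49030) = (-5865 - 419461757)*(1/(-192 + 37) - 49030) = -419467622*(1/(-155) - 49030) = -419467622*(-1/155 - 49030) = -419467622*(-7599651/155) = 3187807532999922/155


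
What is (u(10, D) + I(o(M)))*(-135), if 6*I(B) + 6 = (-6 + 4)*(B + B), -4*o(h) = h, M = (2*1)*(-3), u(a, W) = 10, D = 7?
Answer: -1080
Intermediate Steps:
M = -6 (M = 2*(-3) = -6)
o(h) = -h/4
I(B) = -1 - 2*B/3 (I(B) = -1 + ((-6 + 4)*(B + B))/6 = -1 + (-4*B)/6 = -1 - 2*B/3)
(u(10, D) + I(o(M)))*(-135) = (10 + (-1 - (-1)*(-6)/6))*(-135) = (10 + (-1 - 2/3*3/2))*(-135) = (10 + (-1 - 1))*(-135) = (10 - 2)*(-135) = 8*(-135) = -1080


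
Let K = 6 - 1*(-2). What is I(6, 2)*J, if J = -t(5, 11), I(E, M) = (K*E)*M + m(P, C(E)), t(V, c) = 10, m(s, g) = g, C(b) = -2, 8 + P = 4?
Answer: -940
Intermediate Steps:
P = -4 (P = -8 + 4 = -4)
K = 8 (K = 6 + 2 = 8)
I(E, M) = -2 + 8*E*M (I(E, M) = (8*E)*M - 2 = 8*E*M - 2 = -2 + 8*E*M)
J = -10 (J = -1*10 = -10)
I(6, 2)*J = (-2 + 8*6*2)*(-10) = (-2 + 96)*(-10) = 94*(-10) = -940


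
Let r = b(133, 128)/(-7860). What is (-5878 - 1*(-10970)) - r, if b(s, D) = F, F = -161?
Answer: 40022959/7860 ≈ 5092.0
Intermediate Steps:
b(s, D) = -161
r = 161/7860 (r = -161/(-7860) = -161*(-1/7860) = 161/7860 ≈ 0.020483)
(-5878 - 1*(-10970)) - r = (-5878 - 1*(-10970)) - 1*161/7860 = (-5878 + 10970) - 161/7860 = 5092 - 161/7860 = 40022959/7860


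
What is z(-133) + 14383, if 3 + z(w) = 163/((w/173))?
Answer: 1884341/133 ≈ 14168.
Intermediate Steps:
z(w) = -3 + 28199/w (z(w) = -3 + 163/((w/173)) = -3 + 163*(173/w) = -3 + 28199/w)
z(-133) + 14383 = (-3 + 28199/(-133)) + 14383 = (-3 + 28199*(-1/133)) + 14383 = (-3 - 28199/133) + 14383 = -28598/133 + 14383 = 1884341/133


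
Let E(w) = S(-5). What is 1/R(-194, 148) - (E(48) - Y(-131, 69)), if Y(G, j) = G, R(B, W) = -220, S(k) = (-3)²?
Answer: -30801/220 ≈ -140.00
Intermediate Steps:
S(k) = 9
E(w) = 9
1/R(-194, 148) - (E(48) - Y(-131, 69)) = 1/(-220) - (9 - 1*(-131)) = -1/220 - (9 + 131) = -1/220 - 1*140 = -1/220 - 140 = -30801/220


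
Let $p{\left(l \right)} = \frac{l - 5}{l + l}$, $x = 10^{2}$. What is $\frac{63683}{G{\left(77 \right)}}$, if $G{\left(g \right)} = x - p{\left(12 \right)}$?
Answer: $\frac{1528392}{2393} \approx 638.69$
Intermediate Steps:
$x = 100$
$p{\left(l \right)} = \frac{-5 + l}{2 l}$
$G{\left(g \right)} = \frac{2393}{24}$ ($G{\left(g \right)} = 100 - \frac{-5 + 12}{2 \cdot 12} = 100 - \frac{1}{2} \cdot \frac{1}{12} \cdot 7 = 100 - \frac{7}{24} = \frac{2393}{24}$)
$\frac{63683}{G{\left(77 \right)}} = \frac{63683}{\frac{2393}{24}} = 63683 \cdot \frac{24}{2393} = \frac{1528392}{2393}$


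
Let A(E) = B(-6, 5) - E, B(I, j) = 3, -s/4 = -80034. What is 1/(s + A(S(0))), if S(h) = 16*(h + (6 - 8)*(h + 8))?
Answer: 1/320395 ≈ 3.1211e-6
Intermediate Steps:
s = 320136 (s = -4*(-80034) = 320136)
S(h) = -256 - 16*h (S(h) = 16*(h - 2*(8 + h)) = 16*(h + (-16 - 2*h)) = 16*(-16 - h) = -256 - 16*h)
A(E) = 3 - E
1/(s + A(S(0))) = 1/(320136 + (3 - (-256 - 16*0))) = 1/(320136 + (3 - (-256 + 0))) = 1/(320136 + (3 - 1*(-256))) = 1/(320136 + (3 + 256)) = 1/(320136 + 259) = 1/320395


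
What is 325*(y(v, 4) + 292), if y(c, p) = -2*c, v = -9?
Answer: 100750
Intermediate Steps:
325*(y(v, 4) + 292) = 325*(-2*(-9) + 292) = 325*(18 + 292) = 325*310 = 100750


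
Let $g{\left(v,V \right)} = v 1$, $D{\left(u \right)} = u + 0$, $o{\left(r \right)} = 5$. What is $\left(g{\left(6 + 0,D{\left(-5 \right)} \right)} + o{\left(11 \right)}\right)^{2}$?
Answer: $121$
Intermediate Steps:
$D{\left(u \right)} = u$
$g{\left(v,V \right)} = v$
$\left(g{\left(6 + 0,D{\left(-5 \right)} \right)} + o{\left(11 \right)}\right)^{2} = \left(\left(6 + 0\right) + 5\right)^{2} = \left(6 + 5\right)^{2} = 11^{2} = 121$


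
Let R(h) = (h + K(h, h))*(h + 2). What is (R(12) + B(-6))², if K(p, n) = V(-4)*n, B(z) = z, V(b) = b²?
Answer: 8122500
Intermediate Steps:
K(p, n) = 16*n (K(p, n) = (-4)²*n = 16*n)
R(h) = 17*h*(2 + h) (R(h) = (h + 16*h)*(h + 2) = (17*h)*(2 + h) = 17*h*(2 + h))
(R(12) + B(-6))² = (17*12*(2 + 12) - 6)² = (17*12*14 - 6)² = (2856 - 6)² = 2850² = 8122500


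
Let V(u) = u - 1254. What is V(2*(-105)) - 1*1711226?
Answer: -1712690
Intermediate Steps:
V(u) = -1254 + u
V(2*(-105)) - 1*1711226 = (-1254 + 2*(-105)) - 1*1711226 = (-1254 - 210) - 1711226 = -1464 - 1711226 = -1712690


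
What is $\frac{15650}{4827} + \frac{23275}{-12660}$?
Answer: $\frac{1906235}{1357996} \approx 1.4037$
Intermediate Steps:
$\frac{15650}{4827} + \frac{23275}{-12660} = 15650 \cdot \frac{1}{4827} + 23275 \left(- \frac{1}{12660}\right) = \frac{15650}{4827} - \frac{4655}{2532} = \frac{1906235}{1357996}$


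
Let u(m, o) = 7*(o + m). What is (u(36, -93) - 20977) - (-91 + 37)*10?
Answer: -20836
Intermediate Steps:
u(m, o) = 7*m + 7*o (u(m, o) = 7*(m + o) = 7*m + 7*o)
(u(36, -93) - 20977) - (-91 + 37)*10 = ((7*36 + 7*(-93)) - 20977) - (-91 + 37)*10 = ((252 - 651) - 20977) - (-54)*10 = (-399 - 20977) - 1*(-540) = -21376 + 540 = -20836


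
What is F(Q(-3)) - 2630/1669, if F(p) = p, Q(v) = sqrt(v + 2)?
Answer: -2630/1669 + I ≈ -1.5758 + 1.0*I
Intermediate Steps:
Q(v) = sqrt(2 + v)
F(Q(-3)) - 2630/1669 = sqrt(2 - 3) - 2630/1669 = sqrt(-1) - 2630*1/1669 = I - 2630/1669 = -2630/1669 + I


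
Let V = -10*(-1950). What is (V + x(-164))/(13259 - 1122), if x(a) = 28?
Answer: 19528/12137 ≈ 1.6090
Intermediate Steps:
V = 19500
(V + x(-164))/(13259 - 1122) = (19500 + 28)/(13259 - 1122) = 19528/12137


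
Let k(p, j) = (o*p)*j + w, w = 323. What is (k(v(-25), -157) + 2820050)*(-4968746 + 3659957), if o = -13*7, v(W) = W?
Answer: -3223806447222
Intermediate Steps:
o = -91
k(p, j) = 323 - 91*j*p (k(p, j) = (-91*p)*j + 323 = -91*j*p + 323 = 323 - 91*j*p)
(k(v(-25), -157) + 2820050)*(-4968746 + 3659957) = ((323 - 91*(-157)*(-25)) + 2820050)*(-4968746 + 3659957) = ((323 - 357175) + 2820050)*(-1308789) = (-356852 + 2820050)*(-1308789) = 2463198*(-1308789) = -3223806447222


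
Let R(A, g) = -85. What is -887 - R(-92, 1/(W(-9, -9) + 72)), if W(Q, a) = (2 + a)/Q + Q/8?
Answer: -802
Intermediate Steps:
W(Q, a) = Q/8 + (2 + a)/Q (W(Q, a) = (2 + a)/Q + Q*(⅛) = (2 + a)/Q + Q/8 = Q/8 + (2 + a)/Q)
-887 - R(-92, 1/(W(-9, -9) + 72)) = -887 - 1*(-85) = -887 + 85 = -802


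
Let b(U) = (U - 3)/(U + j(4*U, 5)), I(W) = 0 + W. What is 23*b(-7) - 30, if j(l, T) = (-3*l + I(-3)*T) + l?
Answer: -625/17 ≈ -36.765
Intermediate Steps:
I(W) = W
j(l, T) = -3*T - 2*l (j(l, T) = (-3*l - 3*T) + l = (-3*T - 3*l) + l = -3*T - 2*l)
b(U) = (-3 + U)/(-15 - 7*U) (b(U) = (U - 3)/(U + (-3*5 - 8*U)) = (-3 + U)/(U + (-15 - 8*U)) = (-3 + U)/(-15 - 7*U))
23*b(-7) - 30 = 23*((3 - 1*(-7))/(15 + 7*(-7))) - 30 = 23*((3 + 7)/(15 - 49)) - 30 = 23*(10/(-34)) - 30 = 23*(-1/34*10) - 30 = 23*(-5/17) - 30 = -115/17 - 30 = -625/17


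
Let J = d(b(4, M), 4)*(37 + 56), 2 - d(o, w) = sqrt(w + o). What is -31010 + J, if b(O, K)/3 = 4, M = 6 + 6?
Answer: -31196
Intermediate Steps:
M = 12
b(O, K) = 12 (b(O, K) = 3*4 = 12)
d(o, w) = 2 - sqrt(o + w) (d(o, w) = 2 - sqrt(w + o) = 2 - sqrt(o + w))
J = -186 (J = (2 - sqrt(12 + 4))*(37 + 56) = (2 - sqrt(16))*93 = (2 - 1*4)*93 = (2 - 4)*93 = -2*93 = -186)
-31010 + J = -31010 - 186 = -31196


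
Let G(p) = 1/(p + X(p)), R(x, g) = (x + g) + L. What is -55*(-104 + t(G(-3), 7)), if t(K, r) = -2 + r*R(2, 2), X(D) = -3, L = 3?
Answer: 3135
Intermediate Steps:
R(x, g) = 3 + g + x (R(x, g) = (x + g) + 3 = (g + x) + 3 = 3 + g + x)
G(p) = 1/(-3 + p) (G(p) = 1/(p - 3) = 1/(-3 + p))
t(K, r) = -2 + 7*r (t(K, r) = -2 + r*(3 + 2 + 2) = -2 + r*7 = -2 + 7*r)
-55*(-104 + t(G(-3), 7)) = -55*(-104 + (-2 + 7*7)) = -55*(-104 + (-2 + 49)) = -55*(-104 + 47) = -55*(-57) = 3135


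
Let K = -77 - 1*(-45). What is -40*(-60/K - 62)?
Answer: 2405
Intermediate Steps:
K = -32 (K = -77 + 45 = -32)
-40*(-60/K - 62) = -40*(-60/(-32) - 62) = -40*(-60*(-1/32) - 62) = -40*(15/8 - 62) = -40*(-481/8) = 2405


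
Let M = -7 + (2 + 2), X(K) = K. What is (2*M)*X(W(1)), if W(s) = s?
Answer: -6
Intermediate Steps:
M = -3 (M = -7 + 4 = -3)
(2*M)*X(W(1)) = (2*(-3))*1 = -6*1 = -6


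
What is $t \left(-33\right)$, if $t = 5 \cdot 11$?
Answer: $-1815$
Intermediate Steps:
$t = 55$
$t \left(-33\right) = 55 \left(-33\right) = -1815$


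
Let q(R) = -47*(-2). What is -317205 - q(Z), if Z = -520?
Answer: -317299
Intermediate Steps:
q(R) = 94
-317205 - q(Z) = -317205 - 1*94 = -317205 - 94 = -317299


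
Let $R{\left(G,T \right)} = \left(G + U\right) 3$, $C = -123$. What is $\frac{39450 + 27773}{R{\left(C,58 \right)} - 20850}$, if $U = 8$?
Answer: $- \frac{67223}{21195} \approx -3.1716$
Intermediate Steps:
$R{\left(G,T \right)} = 24 + 3 G$ ($R{\left(G,T \right)} = \left(G + 8\right) 3 = \left(8 + G\right) 3 = 24 + 3 G$)
$\frac{39450 + 27773}{R{\left(C,58 \right)} - 20850} = \frac{39450 + 27773}{\left(24 + 3 \left(-123\right)\right) - 20850} = \frac{67223}{\left(24 - 369\right) - 20850} = \frac{67223}{-345 - 20850} = \frac{67223}{-21195} = 67223 \left(- \frac{1}{21195}\right) = - \frac{67223}{21195}$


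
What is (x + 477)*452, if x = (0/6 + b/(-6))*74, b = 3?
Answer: 198880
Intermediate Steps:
x = -37 (x = (0/6 + 3/(-6))*74 = (0*(1/6) + 3*(-1/6))*74 = (0 - 1/2)*74 = -1/2*74 = -37)
(x + 477)*452 = (-37 + 477)*452 = 440*452 = 198880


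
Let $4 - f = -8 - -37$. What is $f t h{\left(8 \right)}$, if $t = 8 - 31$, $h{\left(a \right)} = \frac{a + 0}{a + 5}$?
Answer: $\frac{4600}{13} \approx 353.85$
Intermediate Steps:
$h{\left(a \right)} = \frac{a}{5 + a}$
$t = -23$ ($t = 8 - 31 = -23$)
$f = -25$ ($f = 4 - \left(-8 - -37\right) = 4 - \left(-8 + 37\right) = 4 - 29 = -25$)
$f t h{\left(8 \right)} = \left(-25\right) \left(-23\right) \frac{8}{5 + 8} = 575 \cdot \frac{8}{13} = \frac{4600}{13}$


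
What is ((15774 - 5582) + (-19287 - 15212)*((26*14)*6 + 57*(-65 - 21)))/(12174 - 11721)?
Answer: 93778474/453 ≈ 2.0702e+5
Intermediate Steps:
((15774 - 5582) + (-19287 - 15212)*((26*14)*6 + 57*(-65 - 21)))/(12174 - 11721) = (10192 - 34499*(364*6 + 57*(-86)))/453 = (10192 - 34499*(2184 - 4902))*(1/453) = (10192 - 34499*(-2718))*(1/453) = (10192 + 93768282)*(1/453) = 93778474*(1/453) = 93778474/453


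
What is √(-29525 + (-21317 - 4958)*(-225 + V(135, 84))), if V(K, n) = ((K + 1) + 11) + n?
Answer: 5*I*√7487 ≈ 432.64*I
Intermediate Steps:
V(K, n) = 12 + K + n (V(K, n) = ((1 + K) + 11) + n = (12 + K) + n = 12 + K + n)
√(-29525 + (-21317 - 4958)*(-225 + V(135, 84))) = √(-29525 + (-21317 - 4958)*(-225 + (12 + 135 + 84))) = √(-29525 - 26275*(-225 + 231)) = √(-29525 - 26275*6) = √(-29525 - 157650) = √(-187175) = 5*I*√7487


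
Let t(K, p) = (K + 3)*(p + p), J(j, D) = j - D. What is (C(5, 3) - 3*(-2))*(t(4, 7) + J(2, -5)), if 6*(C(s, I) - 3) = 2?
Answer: 980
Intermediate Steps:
C(s, I) = 10/3 (C(s, I) = 3 + (⅙)*2 = 3 + ⅓ = 10/3)
t(K, p) = 2*p*(3 + K) (t(K, p) = (3 + K)*(2*p) = 2*p*(3 + K))
(C(5, 3) - 3*(-2))*(t(4, 7) + J(2, -5)) = (10/3 - 3*(-2))*(2*7*(3 + 4) + (2 - 1*(-5))) = (10/3 + 6)*(2*7*7 + (2 + 5)) = 28*(98 + 7)/3 = (28/3)*105 = 980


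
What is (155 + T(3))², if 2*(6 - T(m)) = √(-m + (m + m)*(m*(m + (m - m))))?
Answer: (322 - √51)²/4 ≈ 24784.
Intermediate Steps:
T(m) = 6 - √(-m + 2*m³)/2 (T(m) = 6 - √(-m + (m + m)*(m*(m + (m - m))))/2 = 6 - √(-m + (2*m)*(m*(m + 0)))/2 = 6 - √(-m + (2*m)*(m*m))/2 = 6 - √(-m + (2*m)*m²)/2 = 6 - √(-m + 2*m³)/2)
(155 + T(3))² = (155 + (6 - √(-1*3 + 2*3³)/2))² = (155 + (6 - √(-3 + 2*27)/2))² = (155 + (6 - √(-3 + 54)/2))² = (155 + (6 - √51/2))² = (161 - √51/2)²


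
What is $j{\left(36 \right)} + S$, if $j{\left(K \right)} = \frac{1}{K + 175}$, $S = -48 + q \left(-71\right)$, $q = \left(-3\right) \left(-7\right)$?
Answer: $- \frac{324728}{211} \approx -1539.0$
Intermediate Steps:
$q = 21$
$S = -1539$ ($S = -48 + 21 \left(-71\right) = -48 - 1491 = -1539$)
$j{\left(K \right)} = \frac{1}{175 + K}$
$j{\left(36 \right)} + S = \frac{1}{175 + 36} - 1539 = \frac{1}{211} - 1539 = - \frac{324728}{211}$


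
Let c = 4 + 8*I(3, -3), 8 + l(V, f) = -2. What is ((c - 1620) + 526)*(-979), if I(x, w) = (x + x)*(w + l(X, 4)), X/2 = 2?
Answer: 1678006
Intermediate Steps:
X = 4 (X = 2*2 = 4)
l(V, f) = -10 (l(V, f) = -8 - 2 = -10)
I(x, w) = 2*x*(-10 + w) (I(x, w) = (x + x)*(w - 10) = (2*x)*(-10 + w) = 2*x*(-10 + w))
c = -620 (c = 4 + 8*(2*3*(-10 - 3)) = 4 + 8*(2*3*(-13)) = 4 + 8*(-78) = 4 - 624 = -620)
((c - 1620) + 526)*(-979) = ((-620 - 1620) + 526)*(-979) = (-2240 + 526)*(-979) = -1714*(-979) = 1678006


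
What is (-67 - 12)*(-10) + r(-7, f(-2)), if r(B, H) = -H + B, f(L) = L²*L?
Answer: 791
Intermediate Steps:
f(L) = L³
r(B, H) = B - H
(-67 - 12)*(-10) + r(-7, f(-2)) = (-67 - 12)*(-10) + (-7 - 1*(-2)³) = -79*(-10) + (-7 - 1*(-8)) = 790 + (-7 + 8) = 790 + 1 = 791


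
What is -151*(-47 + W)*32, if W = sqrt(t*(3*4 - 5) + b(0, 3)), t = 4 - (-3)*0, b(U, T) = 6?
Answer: 227104 - 4832*sqrt(34) ≈ 1.9893e+5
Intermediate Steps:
t = 4 (t = 4 - 1*0 = 4 + 0 = 4)
W = sqrt(34) (W = sqrt(4*(3*4 - 5) + 6) = sqrt(4*(12 - 5) + 6) = sqrt(4*7 + 6) = sqrt(28 + 6) = sqrt(34) ≈ 5.8309)
-151*(-47 + W)*32 = -151*(-47 + sqrt(34))*32 = -151*(-1504 + 32*sqrt(34)) = 227104 - 4832*sqrt(34)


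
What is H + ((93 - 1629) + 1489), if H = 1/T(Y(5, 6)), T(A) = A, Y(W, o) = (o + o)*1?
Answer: -563/12 ≈ -46.917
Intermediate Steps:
Y(W, o) = 2*o (Y(W, o) = (2*o)*1 = 2*o)
H = 1/12 (H = 1/(2*6) = 1/12 ≈ 0.083333)
H + ((93 - 1629) + 1489) = 1/12 + ((93 - 1629) + 1489) = 1/12 + (-1536 + 1489) = 1/12 - 47 = -563/12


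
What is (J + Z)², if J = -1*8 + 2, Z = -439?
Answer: 198025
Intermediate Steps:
J = -6 (J = -8 + 2 = -6)
(J + Z)² = (-6 - 439)² = (-445)² = 198025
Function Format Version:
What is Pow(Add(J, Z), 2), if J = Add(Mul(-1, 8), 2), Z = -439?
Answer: 198025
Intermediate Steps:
J = -6 (J = Add(-8, 2) = -6)
Pow(Add(J, Z), 2) = Pow(Add(-6, -439), 2) = Pow(-445, 2) = 198025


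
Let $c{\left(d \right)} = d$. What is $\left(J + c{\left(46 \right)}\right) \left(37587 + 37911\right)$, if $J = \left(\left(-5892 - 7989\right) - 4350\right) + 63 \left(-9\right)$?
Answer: $-1415738496$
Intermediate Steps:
$J = -18798$ ($J = \left(-13881 - 4350\right) - 567 = -18231 - 567 = -18798$)
$\left(J + c{\left(46 \right)}\right) \left(37587 + 37911\right) = \left(-18798 + 46\right) \left(37587 + 37911\right) = \left(-18752\right) 75498 = -1415738496$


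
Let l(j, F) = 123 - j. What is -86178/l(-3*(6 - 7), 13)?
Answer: -14363/20 ≈ -718.15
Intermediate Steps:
-86178/l(-3*(6 - 7), 13) = -86178/(123 - (-3)*(6 - 7)) = -86178/(123 - (-3)*(-1)) = -86178/(123 - 1*3) = -86178/(123 - 3) = -86178/120 = -86178*1/120 = -14363/20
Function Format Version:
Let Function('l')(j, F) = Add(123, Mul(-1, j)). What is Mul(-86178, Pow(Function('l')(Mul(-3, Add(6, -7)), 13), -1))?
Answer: Rational(-14363, 20) ≈ -718.15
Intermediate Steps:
Mul(-86178, Pow(Function('l')(Mul(-3, Add(6, -7)), 13), -1)) = Mul(-86178, Pow(Add(123, Mul(-1, Mul(-3, Add(6, -7)))), -1)) = Mul(-86178, Pow(Add(123, Mul(-1, Mul(-3, -1))), -1)) = Mul(-86178, Pow(Add(123, Mul(-1, 3)), -1)) = Mul(-86178, Pow(Add(123, -3), -1)) = Mul(-86178, Pow(120, -1)) = Mul(-86178, Rational(1, 120)) = Rational(-14363, 20)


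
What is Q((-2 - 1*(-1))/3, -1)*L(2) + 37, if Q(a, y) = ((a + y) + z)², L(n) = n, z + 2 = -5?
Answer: 1583/9 ≈ 175.89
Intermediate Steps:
z = -7 (z = -2 - 5 = -7)
Q(a, y) = (-7 + a + y)² (Q(a, y) = ((a + y) - 7)² = (-7 + a + y)²)
Q((-2 - 1*(-1))/3, -1)*L(2) + 37 = (-7 + (-2 - 1*(-1))/3 - 1)²*2 + 37 = (-7 + (-2 + 1)*(⅓) - 1)²*2 + 37 = (-7 - 1*⅓ - 1)²*2 + 37 = (-7 - ⅓ - 1)²*2 + 37 = (-25/3)²*2 + 37 = (625/9)*2 + 37 = 1250/9 + 37 = 1583/9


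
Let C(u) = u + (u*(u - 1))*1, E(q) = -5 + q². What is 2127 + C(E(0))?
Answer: 2152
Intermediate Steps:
C(u) = u + u*(-1 + u) (C(u) = u + (u*(-1 + u))*1 = u + u*(-1 + u))
2127 + C(E(0)) = 2127 + (-5 + 0²)² = 2127 + (-5 + 0)² = 2127 + (-5)² = 2127 + 25 = 2152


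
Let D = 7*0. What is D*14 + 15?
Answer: 15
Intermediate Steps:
D = 0
D*14 + 15 = 0*14 + 15 = 0 + 15 = 15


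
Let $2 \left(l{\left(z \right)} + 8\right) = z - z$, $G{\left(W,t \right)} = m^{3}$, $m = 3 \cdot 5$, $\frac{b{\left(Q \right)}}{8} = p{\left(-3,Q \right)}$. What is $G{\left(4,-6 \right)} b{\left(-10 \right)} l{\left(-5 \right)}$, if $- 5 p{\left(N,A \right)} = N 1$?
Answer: $-129600$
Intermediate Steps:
$p{\left(N,A \right)} = - \frac{N}{5}$ ($p{\left(N,A \right)} = - \frac{N 1}{5} = - \frac{N}{5}$)
$b{\left(Q \right)} = \frac{24}{5}$ ($b{\left(Q \right)} = 8 \left(\left(- \frac{1}{5}\right) \left(-3\right)\right) = 8 \cdot \frac{3}{5} = \frac{24}{5}$)
$m = 15$
$G{\left(W,t \right)} = 3375$ ($G{\left(W,t \right)} = 15^{3} = 3375$)
$l{\left(z \right)} = -8$ ($l{\left(z \right)} = -8 + \frac{z - z}{2} = -8 + \frac{1}{2} \cdot 0 = -8 + 0 = -8$)
$G{\left(4,-6 \right)} b{\left(-10 \right)} l{\left(-5 \right)} = 3375 \cdot \frac{24}{5} \left(-8\right) = 16200 \left(-8\right) = -129600$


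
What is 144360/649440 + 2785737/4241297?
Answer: 6726229645/7651299788 ≈ 0.87910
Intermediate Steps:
144360/649440 + 2785737/4241297 = 144360*(1/649440) + 2785737*(1/4241297) = 401/1804 + 2785737/4241297 = 6726229645/7651299788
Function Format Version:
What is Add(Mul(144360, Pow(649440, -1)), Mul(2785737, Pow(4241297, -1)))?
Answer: Rational(6726229645, 7651299788) ≈ 0.87910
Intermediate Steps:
Add(Mul(144360, Pow(649440, -1)), Mul(2785737, Pow(4241297, -1))) = Add(Mul(144360, Rational(1, 649440)), Mul(2785737, Rational(1, 4241297))) = Add(Rational(401, 1804), Rational(2785737, 4241297)) = Rational(6726229645, 7651299788)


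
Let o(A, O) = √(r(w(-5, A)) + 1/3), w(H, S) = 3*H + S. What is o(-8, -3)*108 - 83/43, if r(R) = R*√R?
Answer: -83/43 + 36*√(3 - 207*I*√23) ≈ 801.34 - 800.84*I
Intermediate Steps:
w(H, S) = S + 3*H
r(R) = R^(3/2)
o(A, O) = √(⅓ + (-15 + A)^(3/2)) (o(A, O) = √((A + 3*(-5))^(3/2) + 1/3) = √((A - 15)^(3/2) + ⅓) = √((-15 + A)^(3/2) + ⅓) = √(⅓ + (-15 + A)^(3/2)))
o(-8, -3)*108 - 83/43 = (√(3 + 9*(-15 - 8)^(3/2))/3)*108 - 83/43 = (√(3 + 9*(-23)^(3/2))/3)*108 - 83*1/43 = (√(3 + 9*(-23*I*√23))/3)*108 - 83/43 = (√(3 - 207*I*√23)/3)*108 - 83/43 = 36*√(3 - 207*I*√23) - 83/43 = -83/43 + 36*√(3 - 207*I*√23)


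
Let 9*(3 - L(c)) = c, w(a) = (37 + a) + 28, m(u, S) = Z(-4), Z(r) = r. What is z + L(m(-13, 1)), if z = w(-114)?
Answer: -410/9 ≈ -45.556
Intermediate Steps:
m(u, S) = -4
w(a) = 65 + a
L(c) = 3 - c/9
z = -49 (z = 65 - 114 = -49)
z + L(m(-13, 1)) = -49 + (3 - ⅑*(-4)) = -49 + (3 + 4/9) = -49 + 31/9 = -410/9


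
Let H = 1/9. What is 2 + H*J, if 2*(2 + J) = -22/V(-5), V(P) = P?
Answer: 91/45 ≈ 2.0222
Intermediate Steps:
H = ⅑ ≈ 0.11111
J = ⅕ (J = -2 + (-22/(-5))/2 = -2 + (-22*(-⅕))/2 = -2 + (½)*(22/5) = -2 + 11/5 = ⅕ ≈ 0.20000)
2 + H*J = 2 + (⅑)*(⅕) = 2 + 1/45 = 91/45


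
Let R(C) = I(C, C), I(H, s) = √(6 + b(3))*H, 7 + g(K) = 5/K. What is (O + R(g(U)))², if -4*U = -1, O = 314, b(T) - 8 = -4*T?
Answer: 98934 + 8164*√2 ≈ 1.1048e+5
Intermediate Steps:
b(T) = 8 - 4*T
U = ¼ (U = -¼*(-1) = ¼ ≈ 0.25000)
g(K) = -7 + 5/K
I(H, s) = H*√2 (I(H, s) = √(6 + (8 - 4*3))*H = √(6 + (8 - 12))*H = √(6 - 4)*H = √2*H = H*√2)
R(C) = C*√2
(O + R(g(U)))² = (314 + (-7 + 5/(¼))*√2)² = (314 + (-7 + 5*4)*√2)² = (314 + (-7 + 20)*√2)² = (314 + 13*√2)²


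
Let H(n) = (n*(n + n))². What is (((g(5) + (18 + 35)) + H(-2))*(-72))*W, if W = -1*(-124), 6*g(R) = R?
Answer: -1052016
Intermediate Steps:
g(R) = R/6
H(n) = 4*n⁴ (H(n) = (n*(2*n))² = (2*n²)² = 4*n⁴)
W = 124
(((g(5) + (18 + 35)) + H(-2))*(-72))*W = ((((⅙)*5 + (18 + 35)) + 4*(-2)⁴)*(-72))*124 = (((⅚ + 53) + 4*16)*(-72))*124 = ((323/6 + 64)*(-72))*124 = ((707/6)*(-72))*124 = -8484*124 = -1052016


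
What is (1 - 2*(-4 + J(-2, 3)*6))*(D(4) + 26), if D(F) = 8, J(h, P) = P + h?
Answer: -102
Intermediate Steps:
(1 - 2*(-4 + J(-2, 3)*6))*(D(4) + 26) = (1 - 2*(-4 + (3 - 2)*6))*(8 + 26) = (1 - 2*(-4 + 1*6))*34 = (1 - 2*(-4 + 6))*34 = (1 - 2*2)*34 = (1 - 4)*34 = -3*34 = -102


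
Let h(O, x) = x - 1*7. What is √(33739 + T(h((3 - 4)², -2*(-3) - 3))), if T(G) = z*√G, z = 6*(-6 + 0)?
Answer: √(33739 - 72*I) ≈ 183.68 - 0.196*I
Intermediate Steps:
z = -36 (z = 6*(-6) = -36)
h(O, x) = -7 + x (h(O, x) = x - 7 = -7 + x)
T(G) = -36*√G
√(33739 + T(h((3 - 4)², -2*(-3) - 3))) = √(33739 - 36*√(-7 + (-2*(-3) - 3))) = √(33739 - 36*√(-7 + (6 - 3))) = √(33739 - 36*√(-7 + 3)) = √(33739 - 72*I)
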